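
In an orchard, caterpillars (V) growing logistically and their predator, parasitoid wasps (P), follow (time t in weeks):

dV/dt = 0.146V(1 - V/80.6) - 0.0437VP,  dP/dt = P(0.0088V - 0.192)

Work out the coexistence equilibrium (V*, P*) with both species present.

V* ≈ 21.8, P* ≈ 2.44

From dP/dt = 0 with P > 0: 0.0088V* = 0.192, so V* = 21.8.
Substitute into dV/dt = 0: 0.146(1 - 21.8/80.6) = 0.0437P*.
The bracket is 0.729, giving P* = 0.106/0.0437 = 2.44.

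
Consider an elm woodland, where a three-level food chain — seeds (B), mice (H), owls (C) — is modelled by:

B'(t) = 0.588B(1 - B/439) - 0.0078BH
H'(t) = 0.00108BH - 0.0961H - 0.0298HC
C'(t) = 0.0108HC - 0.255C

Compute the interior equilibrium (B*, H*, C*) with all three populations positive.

From dC/dt = 0: 0.0108H* = 0.255, so H* = 23.6.
From dB/dt = 0: 0.588(1 - B*/439) = 0.0078·23.6, giving B* = 439·(1 - 0.313) = 302.
From dH/dt = 0: 0.00108·302 - 0.0961 = 0.0298C*, so C* = 0.23/0.0298 = 7.7.

B* ≈ 302, H* ≈ 23.6, C* ≈ 7.7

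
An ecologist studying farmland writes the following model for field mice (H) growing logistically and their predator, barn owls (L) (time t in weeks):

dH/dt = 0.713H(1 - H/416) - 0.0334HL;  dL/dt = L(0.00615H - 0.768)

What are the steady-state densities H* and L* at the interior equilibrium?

H* ≈ 125, L* ≈ 14.9

From dL/dt = 0 with L > 0: 0.00615H* = 0.768, so H* = 125.
Substitute into dH/dt = 0: 0.713(1 - 125/416) = 0.0334L*.
The bracket is 0.7, giving L* = 0.499/0.0334 = 14.9.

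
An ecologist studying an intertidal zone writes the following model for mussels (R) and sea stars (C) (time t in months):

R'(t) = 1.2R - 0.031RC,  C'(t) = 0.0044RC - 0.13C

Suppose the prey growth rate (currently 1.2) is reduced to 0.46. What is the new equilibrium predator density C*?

C* ≈ 14.8

At the interior fixed point, setting dR/dt = 0 with R > 0 fixes C* = (prey growth rate)/(RC coefficient) — independent of the other coefficients.
With the change, C* = 0.46/0.031 = 14.8; it falls from 38.7.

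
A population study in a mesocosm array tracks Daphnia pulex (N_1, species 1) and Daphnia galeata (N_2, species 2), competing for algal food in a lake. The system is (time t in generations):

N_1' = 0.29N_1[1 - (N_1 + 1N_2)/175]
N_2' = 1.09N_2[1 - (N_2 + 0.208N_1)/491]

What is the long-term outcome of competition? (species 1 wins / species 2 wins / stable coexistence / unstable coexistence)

Compare the nullcline intercepts: K1/α12 = 175/1 = 175 < K2 = 491; K2/α21 = 491/0.208 = 2360 > K1 = 175.
Since the inequalities point opposite ways, species 2 can invade but species 1 cannot.

species 2 excludes species 1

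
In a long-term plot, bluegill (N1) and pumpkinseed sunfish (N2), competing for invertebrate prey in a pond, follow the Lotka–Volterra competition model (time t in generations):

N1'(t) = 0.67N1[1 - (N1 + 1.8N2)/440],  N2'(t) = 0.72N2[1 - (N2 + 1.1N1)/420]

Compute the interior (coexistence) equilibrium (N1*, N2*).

Setting both brackets to zero gives the nullclines N1 + 1.8N2 = 440 and 1.1N1 + N2 = 420.
Substituting N2 = 420 - 1.1N1 into the first: N1(1 - 1.8·1.1) = 440 - 1.8·420.
So N1* = -316/-0.98 = 322, and then N2* = 420 - 1.1·322 = 65.3.

N1* ≈ 322, N2* ≈ 65.3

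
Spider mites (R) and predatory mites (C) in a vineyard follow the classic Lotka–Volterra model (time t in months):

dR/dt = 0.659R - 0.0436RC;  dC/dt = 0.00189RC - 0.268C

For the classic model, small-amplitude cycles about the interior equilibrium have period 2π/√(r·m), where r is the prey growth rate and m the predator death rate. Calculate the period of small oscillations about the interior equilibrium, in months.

Here r = 0.659 and m = 0.268, so r·m = 0.177.
ω = √0.177 = 0.42 per month, hence T = 2π/ω ≈ 15 months.

T ≈ 15 months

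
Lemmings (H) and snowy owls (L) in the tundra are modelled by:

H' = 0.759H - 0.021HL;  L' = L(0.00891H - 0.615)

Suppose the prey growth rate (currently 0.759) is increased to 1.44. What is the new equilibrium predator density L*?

L* ≈ 68.6

At the interior fixed point, setting dH/dt = 0 with H > 0 fixes L* = (prey growth rate)/(HL coefficient) — independent of the other coefficients.
With the change, L* = 1.44/0.021 = 68.6; it rises from 36.1.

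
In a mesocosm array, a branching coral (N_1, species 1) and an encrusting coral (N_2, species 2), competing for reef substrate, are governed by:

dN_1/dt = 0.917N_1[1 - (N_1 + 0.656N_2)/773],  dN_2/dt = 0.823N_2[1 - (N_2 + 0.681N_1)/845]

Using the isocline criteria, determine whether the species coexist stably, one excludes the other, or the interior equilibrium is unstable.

Compare the nullcline intercepts: K1/α12 = 773/0.656 = 1180 > K2 = 845; K2/α21 = 845/0.681 = 1240 > K1 = 773.
Since both inequalities hold, each species can invade when rare, so the interior equilibrium is stable.

stable coexistence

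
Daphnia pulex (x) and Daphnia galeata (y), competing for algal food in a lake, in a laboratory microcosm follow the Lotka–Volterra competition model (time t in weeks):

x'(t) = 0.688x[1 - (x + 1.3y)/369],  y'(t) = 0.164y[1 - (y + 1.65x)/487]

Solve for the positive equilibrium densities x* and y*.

Setting both brackets to zero gives the nullclines x + 1.3y = 369 and 1.65x + y = 487.
Substituting y = 487 - 1.65x into the first: x(1 - 1.3·1.65) = 369 - 1.3·487.
So x* = -264/-1.15 = 231, and then y* = 487 - 1.65·231 = 106.

x* ≈ 231, y* ≈ 106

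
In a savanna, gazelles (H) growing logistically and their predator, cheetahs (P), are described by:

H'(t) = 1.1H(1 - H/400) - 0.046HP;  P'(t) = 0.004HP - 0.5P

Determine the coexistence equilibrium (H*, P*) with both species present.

H* ≈ 125, P* ≈ 16.4

From dP/dt = 0 with P > 0: 0.004H* = 0.5, so H* = 125.
Substitute into dH/dt = 0: 1.1(1 - 125/400) = 0.046P*.
The bracket is 0.688, giving P* = 0.756/0.046 = 16.4.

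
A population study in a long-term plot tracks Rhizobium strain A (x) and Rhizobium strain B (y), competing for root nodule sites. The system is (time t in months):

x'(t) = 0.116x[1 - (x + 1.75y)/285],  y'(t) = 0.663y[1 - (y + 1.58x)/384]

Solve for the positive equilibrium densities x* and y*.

x* ≈ 219, y* ≈ 37.6

Setting both brackets to zero gives the nullclines x + 1.75y = 285 and 1.58x + y = 384.
Substituting y = 384 - 1.58x into the first: x(1 - 1.75·1.58) = 285 - 1.75·384.
So x* = -387/-1.77 = 219, and then y* = 384 - 1.58·219 = 37.6.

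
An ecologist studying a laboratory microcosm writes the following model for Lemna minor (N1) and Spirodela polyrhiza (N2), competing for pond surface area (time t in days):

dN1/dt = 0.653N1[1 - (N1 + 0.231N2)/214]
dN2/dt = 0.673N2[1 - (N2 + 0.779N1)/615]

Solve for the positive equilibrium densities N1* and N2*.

Setting both brackets to zero gives the nullclines N1 + 0.231N2 = 214 and 0.779N1 + N2 = 615.
Substituting N2 = 615 - 0.779N1 into the first: N1(1 - 0.231·0.779) = 214 - 0.231·615.
So N1* = 71.9/0.82 = 87.7, and then N2* = 615 - 0.779·87.7 = 547.

N1* ≈ 87.7, N2* ≈ 547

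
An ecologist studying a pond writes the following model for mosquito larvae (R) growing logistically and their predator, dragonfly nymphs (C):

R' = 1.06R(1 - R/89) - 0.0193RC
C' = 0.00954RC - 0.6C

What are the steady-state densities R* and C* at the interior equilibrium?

R* ≈ 62.9, C* ≈ 16.1

From dC/dt = 0 with C > 0: 0.00954R* = 0.6, so R* = 62.9.
Substitute into dR/dt = 0: 1.06(1 - 62.9/89) = 0.0193C*.
The bracket is 0.293, giving C* = 0.311/0.0193 = 16.1.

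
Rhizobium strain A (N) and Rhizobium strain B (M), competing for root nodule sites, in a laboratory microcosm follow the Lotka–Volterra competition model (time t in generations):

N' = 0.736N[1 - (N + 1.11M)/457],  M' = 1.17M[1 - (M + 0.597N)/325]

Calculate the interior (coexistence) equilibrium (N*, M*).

N* ≈ 285, M* ≈ 155

Setting both brackets to zero gives the nullclines N + 1.11M = 457 and 0.597N + M = 325.
Substituting M = 325 - 0.597N into the first: N(1 - 1.11·0.597) = 457 - 1.11·325.
So N* = 96.2/0.337 = 285, and then M* = 325 - 0.597·285 = 155.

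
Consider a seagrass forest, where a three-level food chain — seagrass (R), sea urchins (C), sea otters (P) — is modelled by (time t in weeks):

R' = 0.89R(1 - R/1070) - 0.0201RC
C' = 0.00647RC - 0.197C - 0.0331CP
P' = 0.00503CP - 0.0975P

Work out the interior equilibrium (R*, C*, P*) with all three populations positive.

From dP/dt = 0: 0.00503C* = 0.0975, so C* = 19.4.
From dR/dt = 0: 0.89(1 - R*/1070) = 0.0201·19.4, giving R* = 1070·(1 - 0.438) = 602.
From dC/dt = 0: 0.00647·602 - 0.197 = 0.0331P*, so P* = 3.7/0.0331 = 112.

R* ≈ 602, C* ≈ 19.4, P* ≈ 112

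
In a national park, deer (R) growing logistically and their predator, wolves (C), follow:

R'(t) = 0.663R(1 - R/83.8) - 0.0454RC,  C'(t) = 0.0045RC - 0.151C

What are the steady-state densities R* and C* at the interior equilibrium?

R* ≈ 33.6, C* ≈ 8.76

From dC/dt = 0 with C > 0: 0.0045R* = 0.151, so R* = 33.6.
Substitute into dR/dt = 0: 0.663(1 - 33.6/83.8) = 0.0454C*.
The bracket is 0.6, giving C* = 0.398/0.0454 = 8.76.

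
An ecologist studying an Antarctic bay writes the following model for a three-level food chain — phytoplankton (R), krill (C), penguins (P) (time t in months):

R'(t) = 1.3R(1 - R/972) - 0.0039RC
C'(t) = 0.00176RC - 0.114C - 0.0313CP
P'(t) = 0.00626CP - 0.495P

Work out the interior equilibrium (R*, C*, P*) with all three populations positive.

R* ≈ 741, C* ≈ 79.1, P* ≈ 38

From dP/dt = 0: 0.00626C* = 0.495, so C* = 79.1.
From dR/dt = 0: 1.3(1 - R*/972) = 0.0039·79.1, giving R* = 972·(1 - 0.237) = 741.
From dC/dt = 0: 0.00176·741 - 0.114 = 0.0313P*, so P* = 1.19/0.0313 = 38.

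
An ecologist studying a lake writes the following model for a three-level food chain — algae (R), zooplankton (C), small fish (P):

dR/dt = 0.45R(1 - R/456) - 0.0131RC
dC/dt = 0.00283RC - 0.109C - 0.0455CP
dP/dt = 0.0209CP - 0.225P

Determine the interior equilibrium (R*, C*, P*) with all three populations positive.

R* ≈ 313, C* ≈ 10.8, P* ≈ 17.1

From dP/dt = 0: 0.0209C* = 0.225, so C* = 10.8.
From dR/dt = 0: 0.45(1 - R*/456) = 0.0131·10.8, giving R* = 456·(1 - 0.313) = 313.
From dC/dt = 0: 0.00283·313 - 0.109 = 0.0455P*, so P* = 0.777/0.0455 = 17.1.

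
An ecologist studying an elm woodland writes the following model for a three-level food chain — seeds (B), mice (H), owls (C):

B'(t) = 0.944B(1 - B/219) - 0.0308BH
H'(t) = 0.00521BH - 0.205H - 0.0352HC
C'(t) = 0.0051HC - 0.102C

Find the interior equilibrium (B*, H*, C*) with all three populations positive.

B* ≈ 76.1, H* ≈ 20, C* ≈ 5.44

From dC/dt = 0: 0.0051H* = 0.102, so H* = 20.
From dB/dt = 0: 0.944(1 - B*/219) = 0.0308·20, giving B* = 219·(1 - 0.653) = 76.1.
From dH/dt = 0: 0.00521·76.1 - 0.205 = 0.0352C*, so C* = 0.191/0.0352 = 5.44.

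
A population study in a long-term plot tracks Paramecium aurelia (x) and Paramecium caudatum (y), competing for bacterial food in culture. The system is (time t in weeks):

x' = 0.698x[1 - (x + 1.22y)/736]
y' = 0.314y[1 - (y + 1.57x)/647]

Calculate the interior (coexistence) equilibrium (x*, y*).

Setting both brackets to zero gives the nullclines x + 1.22y = 736 and 1.57x + y = 647.
Substituting y = 647 - 1.57x into the first: x(1 - 1.22·1.57) = 736 - 1.22·647.
So x* = -53.3/-0.915 = 58.3, and then y* = 647 - 1.57·58.3 = 556.

x* ≈ 58.3, y* ≈ 556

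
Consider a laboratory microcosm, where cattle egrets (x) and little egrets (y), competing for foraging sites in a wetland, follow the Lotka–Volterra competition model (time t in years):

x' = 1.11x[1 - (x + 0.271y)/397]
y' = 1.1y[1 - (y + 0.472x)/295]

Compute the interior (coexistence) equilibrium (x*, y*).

x* ≈ 364, y* ≈ 123

Setting both brackets to zero gives the nullclines x + 0.271y = 397 and 0.472x + y = 295.
Substituting y = 295 - 0.472x into the first: x(1 - 0.271·0.472) = 397 - 0.271·295.
So x* = 317/0.872 = 364, and then y* = 295 - 0.472·364 = 123.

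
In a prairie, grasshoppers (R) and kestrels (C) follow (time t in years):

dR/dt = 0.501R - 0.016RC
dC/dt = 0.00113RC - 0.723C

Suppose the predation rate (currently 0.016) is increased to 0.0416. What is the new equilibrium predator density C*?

C* ≈ 12

At the interior fixed point, setting dR/dt = 0 with R > 0 fixes C* = (prey growth rate)/(RC coefficient) — independent of the other coefficients.
With the change, C* = 0.501/0.0416 = 12; it falls from 31.3.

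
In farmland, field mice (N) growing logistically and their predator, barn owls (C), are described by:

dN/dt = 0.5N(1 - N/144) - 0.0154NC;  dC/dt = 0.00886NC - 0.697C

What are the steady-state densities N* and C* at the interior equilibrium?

From dC/dt = 0 with C > 0: 0.00886N* = 0.697, so N* = 78.7.
Substitute into dN/dt = 0: 0.5(1 - 78.7/144) = 0.0154C*.
The bracket is 0.454, giving C* = 0.227/0.0154 = 14.7.

N* ≈ 78.7, C* ≈ 14.7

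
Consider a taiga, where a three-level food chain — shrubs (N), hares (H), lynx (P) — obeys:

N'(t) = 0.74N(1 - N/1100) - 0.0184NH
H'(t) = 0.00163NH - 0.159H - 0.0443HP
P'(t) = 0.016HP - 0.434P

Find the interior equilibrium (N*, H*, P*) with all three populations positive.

N* ≈ 358, H* ≈ 27.1, P* ≈ 9.59

From dP/dt = 0: 0.016H* = 0.434, so H* = 27.1.
From dN/dt = 0: 0.74(1 - N*/1100) = 0.0184·27.1, giving N* = 1100·(1 - 0.674) = 358.
From dH/dt = 0: 0.00163·358 - 0.159 = 0.0443P*, so P* = 0.425/0.0443 = 9.59.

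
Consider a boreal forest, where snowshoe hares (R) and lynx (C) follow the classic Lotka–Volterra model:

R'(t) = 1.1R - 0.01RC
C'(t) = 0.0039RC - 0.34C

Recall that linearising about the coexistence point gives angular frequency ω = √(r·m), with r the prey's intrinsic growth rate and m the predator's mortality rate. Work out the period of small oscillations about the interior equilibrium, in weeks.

Here r = 1.1 and m = 0.34, so r·m = 0.374.
ω = √0.374 = 0.612 per week, hence T = 2π/ω ≈ 10.3 weeks.

T ≈ 10.3 weeks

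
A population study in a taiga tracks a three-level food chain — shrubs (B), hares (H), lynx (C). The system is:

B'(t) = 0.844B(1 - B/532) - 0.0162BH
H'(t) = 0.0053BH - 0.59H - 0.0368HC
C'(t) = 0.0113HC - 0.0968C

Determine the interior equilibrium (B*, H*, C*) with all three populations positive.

B* ≈ 445, H* ≈ 8.57, C* ≈ 48

From dC/dt = 0: 0.0113H* = 0.0968, so H* = 8.57.
From dB/dt = 0: 0.844(1 - B*/532) = 0.0162·8.57, giving B* = 532·(1 - 0.164) = 445.
From dH/dt = 0: 0.0053·445 - 0.59 = 0.0368C*, so C* = 1.77/0.0368 = 48.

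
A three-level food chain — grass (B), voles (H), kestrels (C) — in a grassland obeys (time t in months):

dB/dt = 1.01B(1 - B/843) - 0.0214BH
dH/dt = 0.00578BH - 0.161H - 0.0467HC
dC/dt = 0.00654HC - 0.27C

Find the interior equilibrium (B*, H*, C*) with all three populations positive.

B* ≈ 106, H* ≈ 41.3, C* ≈ 9.62

From dC/dt = 0: 0.00654H* = 0.27, so H* = 41.3.
From dB/dt = 0: 1.01(1 - B*/843) = 0.0214·41.3, giving B* = 843·(1 - 0.875) = 106.
From dH/dt = 0: 0.00578·106 - 0.161 = 0.0467C*, so C* = 0.449/0.0467 = 9.62.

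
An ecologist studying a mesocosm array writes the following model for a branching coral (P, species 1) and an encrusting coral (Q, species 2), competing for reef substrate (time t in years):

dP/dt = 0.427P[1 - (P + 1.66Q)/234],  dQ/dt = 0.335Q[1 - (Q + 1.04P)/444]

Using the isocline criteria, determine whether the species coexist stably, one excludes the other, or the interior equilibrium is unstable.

Compare the nullcline intercepts: K1/α12 = 234/1.66 = 141 < K2 = 444; K2/α21 = 444/1.04 = 427 > K1 = 234.
Since the inequalities point opposite ways, species 2 can invade but species 1 cannot.

species 2 excludes species 1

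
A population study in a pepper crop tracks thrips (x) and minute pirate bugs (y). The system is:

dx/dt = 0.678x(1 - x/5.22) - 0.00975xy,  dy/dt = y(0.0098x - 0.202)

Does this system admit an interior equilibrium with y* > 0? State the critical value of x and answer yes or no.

Threshold x = 20.6; K < 20.6, so no, the predator goes extinct.

The predator equation gives dy/dt > 0 only when x > 0.202/0.0098 = 20.6.
Without the predator, x → K = 5.22. Since 5.22 < 20.6, the predator cannot invade.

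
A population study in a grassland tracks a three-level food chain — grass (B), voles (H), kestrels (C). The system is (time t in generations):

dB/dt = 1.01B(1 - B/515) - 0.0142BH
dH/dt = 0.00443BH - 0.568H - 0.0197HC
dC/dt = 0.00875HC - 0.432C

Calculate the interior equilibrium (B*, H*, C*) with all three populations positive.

B* ≈ 158, H* ≈ 49.4, C* ≈ 6.59

From dC/dt = 0: 0.00875H* = 0.432, so H* = 49.4.
From dB/dt = 0: 1.01(1 - B*/515) = 0.0142·49.4, giving B* = 515·(1 - 0.694) = 158.
From dH/dt = 0: 0.00443·158 - 0.568 = 0.0197C*, so C* = 0.13/0.0197 = 6.59.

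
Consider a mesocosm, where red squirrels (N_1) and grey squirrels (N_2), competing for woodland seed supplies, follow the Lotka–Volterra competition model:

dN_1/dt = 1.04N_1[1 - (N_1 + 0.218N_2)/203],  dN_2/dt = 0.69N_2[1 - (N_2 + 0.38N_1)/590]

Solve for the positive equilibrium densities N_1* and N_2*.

N_1* ≈ 81.1, N_2* ≈ 559

Setting both brackets to zero gives the nullclines N_1 + 0.218N_2 = 203 and 0.38N_1 + N_2 = 590.
Substituting N_2 = 590 - 0.38N_1 into the first: N_1(1 - 0.218·0.38) = 203 - 0.218·590.
So N_1* = 74.4/0.917 = 81.1, and then N_2* = 590 - 0.38·81.1 = 559.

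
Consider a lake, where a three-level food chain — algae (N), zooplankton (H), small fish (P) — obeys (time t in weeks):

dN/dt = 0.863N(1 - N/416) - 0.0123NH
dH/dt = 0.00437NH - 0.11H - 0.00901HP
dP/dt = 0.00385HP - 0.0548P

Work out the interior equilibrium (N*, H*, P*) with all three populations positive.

N* ≈ 332, H* ≈ 14.2, P* ≈ 149

From dP/dt = 0: 0.00385H* = 0.0548, so H* = 14.2.
From dN/dt = 0: 0.863(1 - N*/416) = 0.0123·14.2, giving N* = 416·(1 - 0.203) = 332.
From dH/dt = 0: 0.00437·332 - 0.11 = 0.00901P*, so P* = 1.34/0.00901 = 149.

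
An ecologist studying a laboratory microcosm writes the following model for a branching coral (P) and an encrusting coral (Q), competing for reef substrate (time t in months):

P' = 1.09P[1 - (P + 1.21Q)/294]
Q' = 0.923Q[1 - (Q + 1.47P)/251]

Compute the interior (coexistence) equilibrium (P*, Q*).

P* ≈ 12.5, Q* ≈ 233

Setting both brackets to zero gives the nullclines P + 1.21Q = 294 and 1.47P + Q = 251.
Substituting Q = 251 - 1.47P into the first: P(1 - 1.21·1.47) = 294 - 1.21·251.
So P* = -9.71/-0.779 = 12.5, and then Q* = 251 - 1.47·12.5 = 233.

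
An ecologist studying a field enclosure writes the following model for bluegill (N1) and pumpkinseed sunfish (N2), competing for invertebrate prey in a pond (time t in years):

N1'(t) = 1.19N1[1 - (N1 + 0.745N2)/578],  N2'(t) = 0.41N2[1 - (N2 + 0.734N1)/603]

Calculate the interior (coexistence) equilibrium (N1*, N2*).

Setting both brackets to zero gives the nullclines N1 + 0.745N2 = 578 and 0.734N1 + N2 = 603.
Substituting N2 = 603 - 0.734N1 into the first: N1(1 - 0.745·0.734) = 578 - 0.745·603.
So N1* = 129/0.453 = 284, and then N2* = 603 - 0.734·284 = 394.

N1* ≈ 284, N2* ≈ 394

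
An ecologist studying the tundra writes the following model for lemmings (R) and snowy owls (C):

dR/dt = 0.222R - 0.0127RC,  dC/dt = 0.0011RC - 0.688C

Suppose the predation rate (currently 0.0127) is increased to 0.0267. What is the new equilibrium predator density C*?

C* ≈ 8.31

At the interior fixed point, setting dR/dt = 0 with R > 0 fixes C* = (prey growth rate)/(RC coefficient) — independent of the other coefficients.
With the change, C* = 0.222/0.0267 = 8.31; it falls from 17.5.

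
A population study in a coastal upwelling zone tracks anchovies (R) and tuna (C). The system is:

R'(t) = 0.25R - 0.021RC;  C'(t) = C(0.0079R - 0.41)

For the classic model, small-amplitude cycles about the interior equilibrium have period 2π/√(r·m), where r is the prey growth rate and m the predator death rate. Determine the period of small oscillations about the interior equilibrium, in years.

T ≈ 19.6 years

Here r = 0.25 and m = 0.41, so r·m = 0.102.
ω = √0.102 = 0.32 per year, hence T = 2π/ω ≈ 19.6 years.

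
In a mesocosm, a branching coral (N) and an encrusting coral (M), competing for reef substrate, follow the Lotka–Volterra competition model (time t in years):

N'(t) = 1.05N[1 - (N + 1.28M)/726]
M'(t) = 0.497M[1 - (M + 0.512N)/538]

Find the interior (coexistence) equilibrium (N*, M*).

Setting both brackets to zero gives the nullclines N + 1.28M = 726 and 0.512N + M = 538.
Substituting M = 538 - 0.512N into the first: N(1 - 1.28·0.512) = 726 - 1.28·538.
So N* = 37.4/0.345 = 108, and then M* = 538 - 0.512·108 = 482.

N* ≈ 108, M* ≈ 482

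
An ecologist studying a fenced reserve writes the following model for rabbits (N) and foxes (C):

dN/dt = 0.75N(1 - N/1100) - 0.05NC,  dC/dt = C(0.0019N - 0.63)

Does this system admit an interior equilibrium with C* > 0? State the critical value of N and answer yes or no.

The predator equation gives dC/dt > 0 only when N > 0.63/0.0019 = 332.
Without the predator, N → K = 1100. Since 1100 > 332, the predator can invade and persist.

Threshold N = 332; K > 332, so yes, the predator persists.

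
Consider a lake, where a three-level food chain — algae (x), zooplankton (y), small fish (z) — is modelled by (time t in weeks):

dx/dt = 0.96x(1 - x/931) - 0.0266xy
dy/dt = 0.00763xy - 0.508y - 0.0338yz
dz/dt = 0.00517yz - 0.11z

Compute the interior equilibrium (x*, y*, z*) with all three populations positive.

x* ≈ 382, y* ≈ 21.3, z* ≈ 71.2

From dz/dt = 0: 0.00517y* = 0.11, so y* = 21.3.
From dx/dt = 0: 0.96(1 - x*/931) = 0.0266·21.3, giving x* = 931·(1 - 0.59) = 382.
From dy/dt = 0: 0.00763·382 - 0.508 = 0.0338z*, so z* = 2.41/0.0338 = 71.2.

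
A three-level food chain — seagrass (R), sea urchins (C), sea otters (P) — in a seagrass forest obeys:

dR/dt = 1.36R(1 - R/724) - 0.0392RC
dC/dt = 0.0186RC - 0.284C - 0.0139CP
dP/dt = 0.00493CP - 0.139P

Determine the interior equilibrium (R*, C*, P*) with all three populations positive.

R* ≈ 136, C* ≈ 28.2, P* ≈ 161

From dP/dt = 0: 0.00493C* = 0.139, so C* = 28.2.
From dR/dt = 0: 1.36(1 - R*/724) = 0.0392·28.2, giving R* = 724·(1 - 0.813) = 136.
From dC/dt = 0: 0.0186·136 - 0.284 = 0.0139P*, so P* = 2.24/0.0139 = 161.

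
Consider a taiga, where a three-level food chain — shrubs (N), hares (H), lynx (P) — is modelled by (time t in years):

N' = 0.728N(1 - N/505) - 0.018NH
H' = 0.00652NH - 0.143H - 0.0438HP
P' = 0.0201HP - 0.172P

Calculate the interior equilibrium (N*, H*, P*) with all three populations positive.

From dP/dt = 0: 0.0201H* = 0.172, so H* = 8.56.
From dN/dt = 0: 0.728(1 - N*/505) = 0.018·8.56, giving N* = 505·(1 - 0.212) = 398.
From dH/dt = 0: 0.00652·398 - 0.143 = 0.0438P*, so P* = 2.45/0.0438 = 56.

N* ≈ 398, H* ≈ 8.56, P* ≈ 56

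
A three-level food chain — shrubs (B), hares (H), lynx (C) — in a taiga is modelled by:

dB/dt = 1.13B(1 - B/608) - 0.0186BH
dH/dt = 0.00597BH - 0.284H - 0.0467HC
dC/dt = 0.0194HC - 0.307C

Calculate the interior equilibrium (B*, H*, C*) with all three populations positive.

B* ≈ 450, H* ≈ 15.8, C* ≈ 51.4

From dC/dt = 0: 0.0194H* = 0.307, so H* = 15.8.
From dB/dt = 0: 1.13(1 - B*/608) = 0.0186·15.8, giving B* = 608·(1 - 0.26) = 450.
From dH/dt = 0: 0.00597·450 - 0.284 = 0.0467C*, so C* = 2.4/0.0467 = 51.4.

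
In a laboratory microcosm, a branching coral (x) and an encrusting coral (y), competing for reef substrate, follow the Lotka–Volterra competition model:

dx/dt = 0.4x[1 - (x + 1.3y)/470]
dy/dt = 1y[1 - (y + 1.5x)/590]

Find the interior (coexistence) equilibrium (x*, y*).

x* ≈ 313, y* ≈ 121

Setting both brackets to zero gives the nullclines x + 1.3y = 470 and 1.5x + y = 590.
Substituting y = 590 - 1.5x into the first: x(1 - 1.3·1.5) = 470 - 1.3·590.
So x* = -297/-0.95 = 313, and then y* = 590 - 1.5·313 = 121.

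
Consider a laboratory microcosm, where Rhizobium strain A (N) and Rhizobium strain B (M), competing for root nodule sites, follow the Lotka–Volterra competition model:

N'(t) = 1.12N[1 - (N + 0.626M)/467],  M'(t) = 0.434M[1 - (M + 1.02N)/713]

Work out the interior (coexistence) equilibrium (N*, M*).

N* ≈ 57.2, M* ≈ 655

Setting both brackets to zero gives the nullclines N + 0.626M = 467 and 1.02N + M = 713.
Substituting M = 713 - 1.02N into the first: N(1 - 0.626·1.02) = 467 - 0.626·713.
So N* = 20.7/0.361 = 57.2, and then M* = 713 - 1.02·57.2 = 655.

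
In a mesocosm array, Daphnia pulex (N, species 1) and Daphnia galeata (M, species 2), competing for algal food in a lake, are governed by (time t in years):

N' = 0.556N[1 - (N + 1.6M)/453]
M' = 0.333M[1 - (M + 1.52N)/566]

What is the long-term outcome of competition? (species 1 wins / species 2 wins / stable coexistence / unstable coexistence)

Compare the nullcline intercepts: K1/α12 = 453/1.6 = 283 < K2 = 566; K2/α21 = 566/1.52 = 372 < K1 = 453.
Since both are reversed, neither can invade when rare; the interior point is a saddle.

unstable coexistence (outcome depends on initial conditions)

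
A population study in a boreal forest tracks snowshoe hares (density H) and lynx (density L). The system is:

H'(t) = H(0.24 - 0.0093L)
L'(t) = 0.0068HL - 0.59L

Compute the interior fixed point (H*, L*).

Set dL/dt = 0 with L > 0: 0.0068H - 0.59 = 0, so H* = 0.59/0.0068 = 86.8.
Set dH/dt = 0 with H > 0: 0.24 - 0.0093L = 0, so L* = 0.24/0.0093 = 25.8.

H* ≈ 86.8, L* ≈ 25.8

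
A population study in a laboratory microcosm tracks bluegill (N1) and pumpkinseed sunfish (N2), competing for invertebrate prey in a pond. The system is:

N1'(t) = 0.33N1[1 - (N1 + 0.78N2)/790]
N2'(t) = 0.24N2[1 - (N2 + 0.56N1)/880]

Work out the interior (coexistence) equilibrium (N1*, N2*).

Setting both brackets to zero gives the nullclines N1 + 0.78N2 = 790 and 0.56N1 + N2 = 880.
Substituting N2 = 880 - 0.56N1 into the first: N1(1 - 0.78·0.56) = 790 - 0.78·880.
So N1* = 104/0.563 = 184, and then N2* = 880 - 0.56·184 = 777.

N1* ≈ 184, N2* ≈ 777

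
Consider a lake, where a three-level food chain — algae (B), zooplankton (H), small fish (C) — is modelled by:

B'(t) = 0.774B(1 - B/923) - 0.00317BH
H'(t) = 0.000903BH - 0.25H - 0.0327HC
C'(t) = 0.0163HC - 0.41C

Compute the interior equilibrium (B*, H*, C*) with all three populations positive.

B* ≈ 828, H* ≈ 25.2, C* ≈ 15.2

From dC/dt = 0: 0.0163H* = 0.41, so H* = 25.2.
From dB/dt = 0: 0.774(1 - B*/923) = 0.00317·25.2, giving B* = 923·(1 - 0.103) = 828.
From dH/dt = 0: 0.000903·828 - 0.25 = 0.0327C*, so C* = 0.498/0.0327 = 15.2.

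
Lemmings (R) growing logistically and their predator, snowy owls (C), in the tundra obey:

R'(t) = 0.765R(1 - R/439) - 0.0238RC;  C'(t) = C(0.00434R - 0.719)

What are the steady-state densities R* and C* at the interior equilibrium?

R* ≈ 166, C* ≈ 20

From dC/dt = 0 with C > 0: 0.00434R* = 0.719, so R* = 166.
Substitute into dR/dt = 0: 0.765(1 - 166/439) = 0.0238C*.
The bracket is 0.623, giving C* = 0.476/0.0238 = 20.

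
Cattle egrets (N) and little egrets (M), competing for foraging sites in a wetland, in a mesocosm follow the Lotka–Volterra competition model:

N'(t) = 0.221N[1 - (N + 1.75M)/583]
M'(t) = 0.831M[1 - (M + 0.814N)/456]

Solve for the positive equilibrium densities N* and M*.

Setting both brackets to zero gives the nullclines N + 1.75M = 583 and 0.814N + M = 456.
Substituting M = 456 - 0.814N into the first: N(1 - 1.75·0.814) = 583 - 1.75·456.
So N* = -215/-0.424 = 506, and then M* = 456 - 0.814·506 = 43.7.

N* ≈ 506, M* ≈ 43.7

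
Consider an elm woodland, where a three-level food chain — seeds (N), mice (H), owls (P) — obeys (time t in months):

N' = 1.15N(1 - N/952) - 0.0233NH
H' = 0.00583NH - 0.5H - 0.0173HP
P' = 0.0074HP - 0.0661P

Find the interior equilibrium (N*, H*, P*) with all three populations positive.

From dP/dt = 0: 0.0074H* = 0.0661, so H* = 8.93.
From dN/dt = 0: 1.15(1 - N*/952) = 0.0233·8.93, giving N* = 952·(1 - 0.181) = 780.
From dH/dt = 0: 0.00583·780 - 0.5 = 0.0173P*, so P* = 4.05/0.0173 = 234.

N* ≈ 780, H* ≈ 8.93, P* ≈ 234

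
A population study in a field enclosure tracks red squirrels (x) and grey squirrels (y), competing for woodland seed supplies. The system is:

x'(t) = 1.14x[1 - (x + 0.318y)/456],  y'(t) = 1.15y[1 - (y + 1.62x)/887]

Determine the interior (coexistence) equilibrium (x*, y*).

Setting both brackets to zero gives the nullclines x + 0.318y = 456 and 1.62x + y = 887.
Substituting y = 887 - 1.62x into the first: x(1 - 0.318·1.62) = 456 - 0.318·887.
So x* = 174/0.485 = 359, and then y* = 887 - 1.62·359 = 306.

x* ≈ 359, y* ≈ 306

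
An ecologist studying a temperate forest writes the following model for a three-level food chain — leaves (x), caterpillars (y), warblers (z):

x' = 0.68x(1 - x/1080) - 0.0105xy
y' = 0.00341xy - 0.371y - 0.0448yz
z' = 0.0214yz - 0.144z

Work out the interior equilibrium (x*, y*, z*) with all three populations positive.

From dz/dt = 0: 0.0214y* = 0.144, so y* = 6.73.
From dx/dt = 0: 0.68(1 - x*/1080) = 0.0105·6.73, giving x* = 1080·(1 - 0.104) = 968.
From dy/dt = 0: 0.00341·968 - 0.371 = 0.0448z*, so z* = 2.93/0.0448 = 65.4.

x* ≈ 968, y* ≈ 6.73, z* ≈ 65.4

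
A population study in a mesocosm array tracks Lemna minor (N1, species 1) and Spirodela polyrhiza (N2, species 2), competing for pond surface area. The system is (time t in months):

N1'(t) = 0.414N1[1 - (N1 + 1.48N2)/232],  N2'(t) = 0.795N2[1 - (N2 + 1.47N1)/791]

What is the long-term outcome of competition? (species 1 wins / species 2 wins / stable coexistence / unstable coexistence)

Compare the nullcline intercepts: K1/α12 = 232/1.48 = 157 < K2 = 791; K2/α21 = 791/1.47 = 538 > K1 = 232.
Since the inequalities point opposite ways, species 2 can invade but species 1 cannot.

species 2 excludes species 1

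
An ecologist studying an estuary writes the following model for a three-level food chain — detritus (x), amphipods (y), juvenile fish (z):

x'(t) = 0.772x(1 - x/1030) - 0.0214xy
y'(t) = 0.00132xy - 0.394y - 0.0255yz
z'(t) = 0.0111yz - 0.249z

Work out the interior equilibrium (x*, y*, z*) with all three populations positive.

From dz/dt = 0: 0.0111y* = 0.249, so y* = 22.4.
From dx/dt = 0: 0.772(1 - x*/1030) = 0.0214·22.4, giving x* = 1030·(1 - 0.622) = 390.
From dy/dt = 0: 0.00132·390 - 0.394 = 0.0255z*, so z* = 0.12/0.0255 = 4.71.

x* ≈ 390, y* ≈ 22.4, z* ≈ 4.71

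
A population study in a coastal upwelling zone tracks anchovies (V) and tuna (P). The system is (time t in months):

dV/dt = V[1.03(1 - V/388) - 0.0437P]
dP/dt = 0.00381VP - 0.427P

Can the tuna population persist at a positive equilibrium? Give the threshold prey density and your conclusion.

The predator equation gives dP/dt > 0 only when V > 0.427/0.00381 = 112.
Without the predator, V → K = 388. Since 388 > 112, the predator can invade and persist.

Threshold V = 112; K > 112, so yes, the predator persists.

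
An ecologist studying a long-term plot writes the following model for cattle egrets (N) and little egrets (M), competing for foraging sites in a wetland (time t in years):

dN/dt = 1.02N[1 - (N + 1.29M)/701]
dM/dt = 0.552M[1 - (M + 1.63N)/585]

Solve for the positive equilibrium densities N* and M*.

Setting both brackets to zero gives the nullclines N + 1.29M = 701 and 1.63N + M = 585.
Substituting M = 585 - 1.63N into the first: N(1 - 1.29·1.63) = 701 - 1.29·585.
So N* = -53.6/-1.1 = 48.7, and then M* = 585 - 1.63·48.7 = 506.

N* ≈ 48.7, M* ≈ 506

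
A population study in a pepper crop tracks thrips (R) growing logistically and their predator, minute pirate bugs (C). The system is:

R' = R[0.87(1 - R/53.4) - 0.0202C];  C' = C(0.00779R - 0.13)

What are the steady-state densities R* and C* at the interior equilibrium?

R* ≈ 16.7, C* ≈ 29.6

From dC/dt = 0 with C > 0: 0.00779R* = 0.13, so R* = 16.7.
Substitute into dR/dt = 0: 0.87(1 - 16.7/53.4) = 0.0202C*.
The bracket is 0.687, giving C* = 0.598/0.0202 = 29.6.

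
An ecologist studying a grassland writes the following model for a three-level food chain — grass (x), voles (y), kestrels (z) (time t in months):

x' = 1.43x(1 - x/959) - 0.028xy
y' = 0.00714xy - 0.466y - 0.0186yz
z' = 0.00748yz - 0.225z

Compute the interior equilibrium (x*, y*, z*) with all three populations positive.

From dz/dt = 0: 0.00748y* = 0.225, so y* = 30.1.
From dx/dt = 0: 1.43(1 - x*/959) = 0.028·30.1, giving x* = 959·(1 - 0.589) = 394.
From dy/dt = 0: 0.00714·394 - 0.466 = 0.0186z*, so z* = 2.35/0.0186 = 126.

x* ≈ 394, y* ≈ 30.1, z* ≈ 126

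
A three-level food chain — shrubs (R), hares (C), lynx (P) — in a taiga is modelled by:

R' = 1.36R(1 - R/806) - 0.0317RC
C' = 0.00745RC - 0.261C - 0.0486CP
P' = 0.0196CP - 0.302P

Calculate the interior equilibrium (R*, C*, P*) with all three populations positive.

R* ≈ 517, C* ≈ 15.4, P* ≈ 73.8

From dP/dt = 0: 0.0196C* = 0.302, so C* = 15.4.
From dR/dt = 0: 1.36(1 - R*/806) = 0.0317·15.4, giving R* = 806·(1 - 0.359) = 517.
From dC/dt = 0: 0.00745·517 - 0.261 = 0.0486P*, so P* = 3.59/0.0486 = 73.8.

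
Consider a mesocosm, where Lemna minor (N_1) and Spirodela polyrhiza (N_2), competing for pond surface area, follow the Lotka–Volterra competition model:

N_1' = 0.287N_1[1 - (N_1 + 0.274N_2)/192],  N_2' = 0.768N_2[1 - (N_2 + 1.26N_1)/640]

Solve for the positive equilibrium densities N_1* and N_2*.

Setting both brackets to zero gives the nullclines N_1 + 0.274N_2 = 192 and 1.26N_1 + N_2 = 640.
Substituting N_2 = 640 - 1.26N_1 into the first: N_1(1 - 0.274·1.26) = 192 - 0.274·640.
So N_1* = 16.6/0.655 = 25.4, and then N_2* = 640 - 1.26·25.4 = 608.

N_1* ≈ 25.4, N_2* ≈ 608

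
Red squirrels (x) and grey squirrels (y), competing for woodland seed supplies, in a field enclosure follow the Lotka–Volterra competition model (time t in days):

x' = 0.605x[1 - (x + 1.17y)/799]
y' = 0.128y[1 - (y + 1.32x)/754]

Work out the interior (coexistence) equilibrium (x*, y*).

x* ≈ 153, y* ≈ 552

Setting both brackets to zero gives the nullclines x + 1.17y = 799 and 1.32x + y = 754.
Substituting y = 754 - 1.32x into the first: x(1 - 1.17·1.32) = 799 - 1.17·754.
So x* = -83.2/-0.544 = 153, and then y* = 754 - 1.32·153 = 552.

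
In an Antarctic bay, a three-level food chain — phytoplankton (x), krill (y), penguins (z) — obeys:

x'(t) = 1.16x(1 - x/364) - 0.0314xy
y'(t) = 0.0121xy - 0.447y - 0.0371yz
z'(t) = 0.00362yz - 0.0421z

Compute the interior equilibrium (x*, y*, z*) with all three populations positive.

x* ≈ 249, y* ≈ 11.6, z* ≈ 69.3

From dz/dt = 0: 0.00362y* = 0.0421, so y* = 11.6.
From dx/dt = 0: 1.16(1 - x*/364) = 0.0314·11.6, giving x* = 364·(1 - 0.315) = 249.
From dy/dt = 0: 0.0121·249 - 0.447 = 0.0371z*, so z* = 2.57/0.0371 = 69.3.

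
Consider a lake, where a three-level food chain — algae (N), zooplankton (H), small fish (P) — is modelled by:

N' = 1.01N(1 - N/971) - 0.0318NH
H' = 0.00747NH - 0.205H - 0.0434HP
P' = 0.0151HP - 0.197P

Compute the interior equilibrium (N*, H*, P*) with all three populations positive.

From dP/dt = 0: 0.0151H* = 0.197, so H* = 13.
From dN/dt = 0: 1.01(1 - N*/971) = 0.0318·13, giving N* = 971·(1 - 0.411) = 572.
From dH/dt = 0: 0.00747·572 - 0.205 = 0.0434P*, so P* = 4.07/0.0434 = 93.8.

N* ≈ 572, H* ≈ 13, P* ≈ 93.8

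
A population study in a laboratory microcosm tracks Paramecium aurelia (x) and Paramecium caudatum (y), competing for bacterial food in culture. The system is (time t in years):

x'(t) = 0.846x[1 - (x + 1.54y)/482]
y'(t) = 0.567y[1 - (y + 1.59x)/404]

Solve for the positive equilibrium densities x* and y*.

x* ≈ 96.8, y* ≈ 250

Setting both brackets to zero gives the nullclines x + 1.54y = 482 and 1.59x + y = 404.
Substituting y = 404 - 1.59x into the first: x(1 - 1.54·1.59) = 482 - 1.54·404.
So x* = -140/-1.45 = 96.8, and then y* = 404 - 1.59·96.8 = 250.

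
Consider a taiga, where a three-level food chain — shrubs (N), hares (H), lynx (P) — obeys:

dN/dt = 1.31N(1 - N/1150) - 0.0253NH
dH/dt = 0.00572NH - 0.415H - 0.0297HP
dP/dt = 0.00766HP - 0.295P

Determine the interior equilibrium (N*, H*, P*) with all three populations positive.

N* ≈ 295, H* ≈ 38.5, P* ≈ 42.8

From dP/dt = 0: 0.00766H* = 0.295, so H* = 38.5.
From dN/dt = 0: 1.31(1 - N*/1150) = 0.0253·38.5, giving N* = 1150·(1 - 0.744) = 295.
From dH/dt = 0: 0.00572·295 - 0.415 = 0.0297P*, so P* = 1.27/0.0297 = 42.8.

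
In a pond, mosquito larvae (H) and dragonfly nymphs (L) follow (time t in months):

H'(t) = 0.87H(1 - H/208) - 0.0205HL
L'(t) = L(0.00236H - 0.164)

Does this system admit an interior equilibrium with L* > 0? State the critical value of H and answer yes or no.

Threshold H = 69.5; K > 69.5, so yes, the predator persists.

The predator equation gives dL/dt > 0 only when H > 0.164/0.00236 = 69.5.
Without the predator, H → K = 208. Since 208 > 69.5, the predator can invade and persist.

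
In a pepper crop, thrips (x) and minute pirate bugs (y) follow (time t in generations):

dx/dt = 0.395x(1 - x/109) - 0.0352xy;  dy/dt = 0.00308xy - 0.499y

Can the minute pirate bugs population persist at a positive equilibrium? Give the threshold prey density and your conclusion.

The predator equation gives dy/dt > 0 only when x > 0.499/0.00308 = 162.
Without the predator, x → K = 109. Since 109 < 162, the predator cannot invade.

Threshold x = 162; K < 162, so no, the predator goes extinct.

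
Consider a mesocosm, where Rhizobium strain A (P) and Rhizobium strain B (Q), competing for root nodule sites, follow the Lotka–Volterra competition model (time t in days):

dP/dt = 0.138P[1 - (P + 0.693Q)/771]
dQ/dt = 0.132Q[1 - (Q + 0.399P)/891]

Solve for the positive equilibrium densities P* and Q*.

Setting both brackets to zero gives the nullclines P + 0.693Q = 771 and 0.399P + Q = 891.
Substituting Q = 891 - 0.399P into the first: P(1 - 0.693·0.399) = 771 - 0.693·891.
So P* = 154/0.723 = 212, and then Q* = 891 - 0.399·212 = 806.

P* ≈ 212, Q* ≈ 806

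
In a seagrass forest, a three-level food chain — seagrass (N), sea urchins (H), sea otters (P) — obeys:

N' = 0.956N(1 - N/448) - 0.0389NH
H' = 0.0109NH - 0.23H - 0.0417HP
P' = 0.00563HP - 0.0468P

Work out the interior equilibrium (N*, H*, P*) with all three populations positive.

From dP/dt = 0: 0.00563H* = 0.0468, so H* = 8.31.
From dN/dt = 0: 0.956(1 - N*/448) = 0.0389·8.31, giving N* = 448·(1 - 0.338) = 296.
From dH/dt = 0: 0.0109·296 - 0.23 = 0.0417P*, so P* = 3/0.0417 = 72.

N* ≈ 296, H* ≈ 8.31, P* ≈ 72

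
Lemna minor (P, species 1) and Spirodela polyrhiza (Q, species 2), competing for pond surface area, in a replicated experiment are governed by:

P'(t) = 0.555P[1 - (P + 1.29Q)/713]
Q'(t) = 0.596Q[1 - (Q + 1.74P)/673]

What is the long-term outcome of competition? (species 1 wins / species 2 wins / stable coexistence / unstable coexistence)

unstable coexistence (outcome depends on initial conditions)

Compare the nullcline intercepts: K1/α12 = 713/1.29 = 553 < K2 = 673; K2/α21 = 673/1.74 = 387 < K1 = 713.
Since both are reversed, neither can invade when rare; the interior point is a saddle.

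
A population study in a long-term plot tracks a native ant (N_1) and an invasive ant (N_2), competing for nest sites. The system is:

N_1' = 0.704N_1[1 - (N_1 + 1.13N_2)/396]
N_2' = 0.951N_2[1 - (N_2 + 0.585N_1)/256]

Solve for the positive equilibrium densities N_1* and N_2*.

Setting both brackets to zero gives the nullclines N_1 + 1.13N_2 = 396 and 0.585N_1 + N_2 = 256.
Substituting N_2 = 256 - 0.585N_1 into the first: N_1(1 - 1.13·0.585) = 396 - 1.13·256.
So N_1* = 107/0.339 = 315, and then N_2* = 256 - 0.585·315 = 71.8.

N_1* ≈ 315, N_2* ≈ 71.8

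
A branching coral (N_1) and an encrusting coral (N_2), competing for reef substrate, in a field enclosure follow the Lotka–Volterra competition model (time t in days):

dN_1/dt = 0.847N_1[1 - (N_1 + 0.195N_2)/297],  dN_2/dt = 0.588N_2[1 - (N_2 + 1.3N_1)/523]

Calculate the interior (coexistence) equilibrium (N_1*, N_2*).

N_1* ≈ 261, N_2* ≈ 183

Setting both brackets to zero gives the nullclines N_1 + 0.195N_2 = 297 and 1.3N_1 + N_2 = 523.
Substituting N_2 = 523 - 1.3N_1 into the first: N_1(1 - 0.195·1.3) = 297 - 0.195·523.
So N_1* = 195/0.746 = 261, and then N_2* = 523 - 1.3·261 = 183.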